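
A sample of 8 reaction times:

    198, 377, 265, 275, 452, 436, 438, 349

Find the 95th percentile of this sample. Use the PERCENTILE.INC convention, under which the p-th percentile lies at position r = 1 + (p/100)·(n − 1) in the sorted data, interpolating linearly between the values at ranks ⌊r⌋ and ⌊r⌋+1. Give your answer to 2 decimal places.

447.10

Sorted: 198, 265, 275, 349, 377, 436, 438, 452.
n = 8.
r = 1 + (95/100)·(8 − 1) = 1 + 6.65 = 7.65.
Rank 7 is 438 and rank 8 is 452.
Interpolate: 438 + 0.65·(452 − 438) = 438 + 0.65·14 = 447.1.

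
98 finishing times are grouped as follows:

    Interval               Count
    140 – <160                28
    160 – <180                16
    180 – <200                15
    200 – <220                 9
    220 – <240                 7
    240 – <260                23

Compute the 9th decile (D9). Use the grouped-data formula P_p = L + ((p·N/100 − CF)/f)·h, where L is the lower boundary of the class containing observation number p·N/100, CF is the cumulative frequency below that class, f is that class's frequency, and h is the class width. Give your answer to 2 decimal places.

251.48

N = 98; target position k = 90/100 · 98 = 88.2.
Cumulative frequencies: 28, 44, 59, 68, 75, 98.
Observation 88.2 falls in the class 240 – <260.
L = 240, CF = 75, f = 23, h = 20.
P90 = 240 + ((88.2 − 75)/23)·20 = 240 + 11.4783 = 251.478.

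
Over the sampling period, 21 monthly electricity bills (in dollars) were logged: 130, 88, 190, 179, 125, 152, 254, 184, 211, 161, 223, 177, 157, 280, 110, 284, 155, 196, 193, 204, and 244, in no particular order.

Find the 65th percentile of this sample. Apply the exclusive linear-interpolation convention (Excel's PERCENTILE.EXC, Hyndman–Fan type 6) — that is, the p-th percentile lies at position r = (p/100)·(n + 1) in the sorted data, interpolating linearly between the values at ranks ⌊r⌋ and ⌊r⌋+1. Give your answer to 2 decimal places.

Sorted: 88, 110, 125, 130, 152, 155, 157, 161, 177, 179, 184, 190, 193, 196, 204, 211, 223, 244, 254, 280, 284.
n = 21.
r = (65/100)·(21 + 1) = 14.3.
Rank 14 is 196 and rank 15 is 204.
Interpolate: 196 + 0.3·(204 − 196) = 196 + 0.3·8 = 198.4.

198.40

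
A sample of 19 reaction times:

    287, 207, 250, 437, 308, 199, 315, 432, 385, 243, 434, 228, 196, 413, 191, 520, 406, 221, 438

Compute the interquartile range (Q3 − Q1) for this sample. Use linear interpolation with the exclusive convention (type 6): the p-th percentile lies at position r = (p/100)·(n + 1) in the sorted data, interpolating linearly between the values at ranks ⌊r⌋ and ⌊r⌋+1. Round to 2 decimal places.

211.00

Sorted: 191, 196, 199, 207, 221, 228, 243, 250, 287, 308, 315, 385, 406, 413, 432, 434, 437, 438, 520.
n = 19.
P25: r = 5 (integer) → 221.
P75: r = 15 (integer) → 432.
Difference: 432 − 221 = 211.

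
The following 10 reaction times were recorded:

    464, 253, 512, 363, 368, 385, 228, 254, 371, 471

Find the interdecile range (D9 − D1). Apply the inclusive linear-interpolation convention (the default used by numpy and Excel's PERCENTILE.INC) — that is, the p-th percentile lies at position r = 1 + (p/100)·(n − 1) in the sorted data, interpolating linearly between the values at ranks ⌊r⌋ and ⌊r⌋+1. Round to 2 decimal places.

Sorted: 228, 253, 254, 363, 368, 371, 385, 464, 471, 512.
n = 10.
P10: r = 1.9; ranks 1–2 are 228, 253; interpolating gives 250.5.
P90: r = 9.1; ranks 9–10 are 471, 512; interpolating gives 475.1.
Difference: 475.1 − 250.5 = 224.6.

224.60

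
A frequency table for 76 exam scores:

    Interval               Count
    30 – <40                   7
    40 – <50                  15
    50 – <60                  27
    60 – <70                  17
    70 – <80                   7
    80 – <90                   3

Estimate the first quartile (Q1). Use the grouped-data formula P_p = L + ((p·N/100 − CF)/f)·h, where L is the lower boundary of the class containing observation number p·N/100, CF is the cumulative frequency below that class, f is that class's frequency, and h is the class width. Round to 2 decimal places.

48.00

N = 76; target position k = 25/100 · 76 = 19.
Cumulative frequencies: 7, 22, 49, 66, 73, 76.
Observation 19 falls in the class 40 – <50.
L = 40, CF = 7, f = 15, h = 10.
P25 = 40 + ((19 − 7)/15)·10 = 40 + 8 = 48.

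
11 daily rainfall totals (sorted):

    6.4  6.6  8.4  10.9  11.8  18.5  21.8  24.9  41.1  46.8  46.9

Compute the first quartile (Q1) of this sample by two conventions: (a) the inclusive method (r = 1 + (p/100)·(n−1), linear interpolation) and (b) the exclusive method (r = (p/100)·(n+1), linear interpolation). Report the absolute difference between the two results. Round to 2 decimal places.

1.25

n = 11.
(a) r = 3.5; between ranks 3 (8.4) and 4 (10.9): 9.65.
(b) r = 3 → value at rank 3 = 8.4.
|9.65 − 8.4| = 1.25.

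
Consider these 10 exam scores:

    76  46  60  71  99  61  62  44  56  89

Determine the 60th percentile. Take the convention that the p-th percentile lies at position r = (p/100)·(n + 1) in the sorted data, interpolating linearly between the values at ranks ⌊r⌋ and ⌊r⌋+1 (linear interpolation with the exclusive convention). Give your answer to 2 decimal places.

67.40

Sorted: 44, 46, 56, 60, 61, 62, 71, 76, 89, 99.
n = 10.
r = (60/100)·(10 + 1) = 6.6.
Rank 6 is 62 and rank 7 is 71.
Interpolate: 62 + 0.6·(71 − 62) = 62 + 0.6·9 = 67.4.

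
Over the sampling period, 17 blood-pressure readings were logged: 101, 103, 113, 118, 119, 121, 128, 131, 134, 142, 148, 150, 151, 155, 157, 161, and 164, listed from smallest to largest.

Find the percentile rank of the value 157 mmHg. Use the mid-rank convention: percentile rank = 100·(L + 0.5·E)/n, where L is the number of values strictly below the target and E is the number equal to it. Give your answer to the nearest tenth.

85.3

Count below 157: L = 14; count equal: E = 1; n = 17.
Percentile rank = 100·(14 + 0.5·1)/17 = 100·14.5/17 = 85.29.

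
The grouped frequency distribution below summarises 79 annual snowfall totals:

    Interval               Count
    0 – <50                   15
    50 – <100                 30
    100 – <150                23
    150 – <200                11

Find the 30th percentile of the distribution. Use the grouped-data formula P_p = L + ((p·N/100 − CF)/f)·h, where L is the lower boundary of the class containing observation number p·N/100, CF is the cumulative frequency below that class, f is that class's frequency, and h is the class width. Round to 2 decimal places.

64.50

N = 79; target position k = 30/100 · 79 = 23.7.
Cumulative frequencies: 15, 45, 68, 79.
Observation 23.7 falls in the class 50 – <100.
L = 50, CF = 15, f = 30, h = 50.
P30 = 50 + ((23.7 − 15)/30)·50 = 50 + 14.5 = 64.5.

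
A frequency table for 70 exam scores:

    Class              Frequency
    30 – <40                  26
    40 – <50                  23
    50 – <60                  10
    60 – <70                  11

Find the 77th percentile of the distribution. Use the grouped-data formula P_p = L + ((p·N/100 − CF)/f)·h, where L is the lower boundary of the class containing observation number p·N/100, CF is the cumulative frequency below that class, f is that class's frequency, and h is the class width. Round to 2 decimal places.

54.90

N = 70; target position k = 77/100 · 70 = 53.9.
Cumulative frequencies: 26, 49, 59, 70.
Observation 53.9 falls in the class 50 – <60.
L = 50, CF = 49, f = 10, h = 10.
P77 = 50 + ((53.9 − 49)/10)·10 = 50 + 4.9 = 54.9.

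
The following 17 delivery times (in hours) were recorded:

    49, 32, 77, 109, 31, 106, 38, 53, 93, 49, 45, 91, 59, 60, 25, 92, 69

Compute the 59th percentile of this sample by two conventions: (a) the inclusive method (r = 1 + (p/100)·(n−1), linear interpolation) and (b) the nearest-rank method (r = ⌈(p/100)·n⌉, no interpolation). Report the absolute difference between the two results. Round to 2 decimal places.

Sorted: 25, 31, 32, 38, 45, 49, 49, 53, 59, 60, 69, 77, 91, 92, 93, 106, 109.
n = 17.
(a) r = 10.44; between ranks 10 (60) and 11 (69): 63.96.
(b) the nearest-rank method: rank 11 → 69.
|63.96 − 69| = 5.04.

5.04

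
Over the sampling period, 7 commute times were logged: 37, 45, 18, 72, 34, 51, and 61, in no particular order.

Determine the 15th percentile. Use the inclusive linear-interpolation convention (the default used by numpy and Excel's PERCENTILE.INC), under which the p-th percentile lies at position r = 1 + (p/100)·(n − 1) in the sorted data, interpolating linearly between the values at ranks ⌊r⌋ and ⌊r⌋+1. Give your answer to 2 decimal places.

Sorted: 18, 34, 37, 45, 51, 61, 72.
n = 7.
r = 1 + (15/100)·(7 − 1) = 1 + 0.9 = 1.9.
Rank 1 is 18 and rank 2 is 34.
Interpolate: 18 + 0.9·(34 − 18) = 18 + 0.9·16 = 32.4.

32.40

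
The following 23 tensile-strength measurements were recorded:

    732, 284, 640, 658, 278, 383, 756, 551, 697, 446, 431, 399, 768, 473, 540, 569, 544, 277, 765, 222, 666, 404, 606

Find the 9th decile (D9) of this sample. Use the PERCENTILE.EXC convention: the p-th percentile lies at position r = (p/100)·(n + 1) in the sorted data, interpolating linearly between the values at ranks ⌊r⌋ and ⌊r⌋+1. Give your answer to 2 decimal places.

Sorted: 222, 277, 278, 284, 383, 399, 404, 431, 446, 473, 540, 544, 551, 569, 606, 640, 658, 666, 697, 732, 756, 765, 768.
n = 23.
r = (90/100)·(23 + 1) = 21.6.
Rank 21 is 756 and rank 22 is 765.
Interpolate: 756 + 0.6·(765 − 756) = 756 + 0.6·9 = 761.4.

761.40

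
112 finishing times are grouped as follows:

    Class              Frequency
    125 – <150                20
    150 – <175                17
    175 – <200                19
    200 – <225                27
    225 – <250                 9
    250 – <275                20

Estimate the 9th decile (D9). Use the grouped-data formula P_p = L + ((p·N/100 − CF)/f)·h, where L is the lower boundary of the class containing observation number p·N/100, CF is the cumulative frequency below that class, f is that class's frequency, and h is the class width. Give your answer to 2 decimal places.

261.00

N = 112; target position k = 90/100 · 112 = 100.8.
Cumulative frequencies: 20, 37, 56, 83, 92, 112.
Observation 100.8 falls in the class 250 – <275.
L = 250, CF = 92, f = 20, h = 25.
P90 = 250 + ((100.8 − 92)/20)·25 = 250 + 11 = 261.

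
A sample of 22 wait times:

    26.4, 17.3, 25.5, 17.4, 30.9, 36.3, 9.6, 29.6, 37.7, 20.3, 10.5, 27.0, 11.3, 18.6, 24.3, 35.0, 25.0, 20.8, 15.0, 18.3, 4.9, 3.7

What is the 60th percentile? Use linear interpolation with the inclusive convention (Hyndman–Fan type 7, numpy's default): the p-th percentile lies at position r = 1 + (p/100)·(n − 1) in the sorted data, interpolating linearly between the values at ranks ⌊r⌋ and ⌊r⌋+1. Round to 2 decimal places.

24.72

Sorted: 3.7, 4.9, 9.6, 10.5, 11.3, 15.0, 17.3, 17.4, 18.3, 18.6, 20.3, 20.8, 24.3, 25.0, 25.5, 26.4, 27.0, 29.6, 30.9, 35.0, 36.3, 37.7.
n = 22.
r = 1 + (60/100)·(22 − 1) = 1 + 12.6 = 13.6.
Rank 13 is 24.3 and rank 14 is 25.0.
Interpolate: 24.3 + 0.6·(25.0 − 24.3) = 24.3 + 0.6·0.7 = 24.72.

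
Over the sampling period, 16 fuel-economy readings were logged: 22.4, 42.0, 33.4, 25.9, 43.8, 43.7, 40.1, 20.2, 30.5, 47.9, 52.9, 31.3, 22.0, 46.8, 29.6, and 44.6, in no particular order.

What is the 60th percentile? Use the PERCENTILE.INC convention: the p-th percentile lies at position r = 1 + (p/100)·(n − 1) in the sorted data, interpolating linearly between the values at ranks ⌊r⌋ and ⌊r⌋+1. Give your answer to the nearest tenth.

42.0

Sorted: 20.2, 22.0, 22.4, 25.9, 29.6, 30.5, 31.3, 33.4, 40.1, 42.0, 43.7, 43.8, 44.6, 46.8, 47.9, 52.9.
n = 16.
r = 1 + (60/100)·(16 − 1) = 1 + 9 = 10.
r is an integer, so P60 is the value at rank 10: 42.0.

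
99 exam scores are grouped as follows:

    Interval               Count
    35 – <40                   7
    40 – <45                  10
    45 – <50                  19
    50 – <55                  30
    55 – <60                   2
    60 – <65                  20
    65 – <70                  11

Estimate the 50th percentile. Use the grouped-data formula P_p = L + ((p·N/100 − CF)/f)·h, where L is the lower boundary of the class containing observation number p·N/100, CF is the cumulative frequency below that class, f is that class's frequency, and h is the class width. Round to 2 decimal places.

N = 99; target position k = 50/100 · 99 = 49.5.
Cumulative frequencies: 7, 17, 36, 66, 68, 88, 99.
Observation 49.5 falls in the class 50 – <55.
L = 50, CF = 36, f = 30, h = 5.
P50 = 50 + ((49.5 − 36)/30)·5 = 50 + 2.25 = 52.25.

52.25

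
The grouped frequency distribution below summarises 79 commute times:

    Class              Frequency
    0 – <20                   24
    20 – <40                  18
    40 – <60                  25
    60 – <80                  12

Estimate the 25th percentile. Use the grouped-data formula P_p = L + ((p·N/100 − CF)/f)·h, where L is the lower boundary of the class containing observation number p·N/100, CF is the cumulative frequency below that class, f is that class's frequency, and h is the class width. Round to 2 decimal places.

16.46

N = 79; target position k = 25/100 · 79 = 19.75.
Cumulative frequencies: 24, 42, 67, 79.
Observation 19.75 falls in the class 0 – <20.
L = 0, CF = 0, f = 24, h = 20.
P25 = 0 + ((19.75 − 0)/24)·20 = 0 + 16.4583 = 16.4583.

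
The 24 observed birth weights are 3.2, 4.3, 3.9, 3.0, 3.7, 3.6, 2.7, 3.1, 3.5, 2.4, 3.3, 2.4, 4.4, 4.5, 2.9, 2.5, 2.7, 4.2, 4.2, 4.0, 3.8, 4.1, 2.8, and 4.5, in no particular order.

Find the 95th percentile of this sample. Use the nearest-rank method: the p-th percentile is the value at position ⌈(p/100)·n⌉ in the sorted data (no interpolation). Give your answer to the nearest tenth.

4.5

Sorted: 2.4, 2.4, 2.5, 2.7, 2.7, 2.8, 2.9, 3.0, 3.1, 3.2, 3.3, 3.5, 3.6, 3.7, 3.8, 3.9, 4.0, 4.1, 4.2, 4.2, 4.3, 4.4, 4.5, 4.5.
n = 24.
Position = ⌈95/100 · 24⌉ = ⌈22.8⌉ = 23.
The value at rank 23 is 4.5.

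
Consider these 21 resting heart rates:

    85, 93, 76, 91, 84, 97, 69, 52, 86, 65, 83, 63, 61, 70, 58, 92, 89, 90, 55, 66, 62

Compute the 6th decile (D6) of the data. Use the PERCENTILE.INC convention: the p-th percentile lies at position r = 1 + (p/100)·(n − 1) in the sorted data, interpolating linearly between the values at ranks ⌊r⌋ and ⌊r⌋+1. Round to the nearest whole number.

84

Sorted: 52, 55, 58, 61, 62, 63, 65, 66, 69, 70, 76, 83, 84, 85, 86, 89, 90, 91, 92, 93, 97.
n = 21.
r = 1 + (60/100)·(21 − 1) = 1 + 12 = 13.
r is an integer, so P60 is the value at rank 13: 84.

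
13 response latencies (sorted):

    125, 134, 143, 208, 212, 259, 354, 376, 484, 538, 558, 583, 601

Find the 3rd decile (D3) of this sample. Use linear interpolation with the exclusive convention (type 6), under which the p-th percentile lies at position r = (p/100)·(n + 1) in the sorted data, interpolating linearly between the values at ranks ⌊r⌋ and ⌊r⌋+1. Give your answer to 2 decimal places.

n = 13.
r = (30/100)·(13 + 1) = 4.2.
Rank 4 is 208 and rank 5 is 212.
Interpolate: 208 + 0.2·(212 − 208) = 208 + 0.2·4 = 208.8.

208.80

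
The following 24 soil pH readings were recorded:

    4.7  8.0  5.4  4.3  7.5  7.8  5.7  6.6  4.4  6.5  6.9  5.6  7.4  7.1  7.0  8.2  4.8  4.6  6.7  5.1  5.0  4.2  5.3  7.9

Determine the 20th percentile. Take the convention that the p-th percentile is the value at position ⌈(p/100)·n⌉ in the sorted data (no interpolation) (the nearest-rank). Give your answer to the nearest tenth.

Sorted: 4.2, 4.3, 4.4, 4.6, 4.7, 4.8, 5.0, 5.1, 5.3, 5.4, 5.6, 5.7, 6.5, 6.6, 6.7, 6.9, 7.0, 7.1, 7.4, 7.5, 7.8, 7.9, 8.0, 8.2.
n = 24.
Position = ⌈20/100 · 24⌉ = ⌈4.8⌉ = 5.
The value at rank 5 is 4.7.

4.7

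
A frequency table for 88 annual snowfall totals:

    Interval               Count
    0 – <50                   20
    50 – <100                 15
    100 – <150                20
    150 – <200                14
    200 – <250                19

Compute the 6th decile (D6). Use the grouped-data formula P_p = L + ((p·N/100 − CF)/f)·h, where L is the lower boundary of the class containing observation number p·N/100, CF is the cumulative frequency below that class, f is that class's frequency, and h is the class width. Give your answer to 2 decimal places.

144.50

N = 88; target position k = 60/100 · 88 = 52.8.
Cumulative frequencies: 20, 35, 55, 69, 88.
Observation 52.8 falls in the class 100 – <150.
L = 100, CF = 35, f = 20, h = 50.
P60 = 100 + ((52.8 − 35)/20)·50 = 100 + 44.5 = 144.5.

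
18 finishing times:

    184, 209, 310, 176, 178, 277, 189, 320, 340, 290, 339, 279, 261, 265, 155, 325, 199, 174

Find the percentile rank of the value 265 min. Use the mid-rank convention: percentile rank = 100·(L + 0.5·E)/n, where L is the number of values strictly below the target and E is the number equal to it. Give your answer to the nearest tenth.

Sorted: 155, 174, 176, 178, 184, 189, 199, 209, 261, 265, 277, 279, 290, 310, 320, 325, 339, 340.
Count below 265: L = 9; count equal: E = 1; n = 18.
Percentile rank = 100·(9 + 0.5·1)/18 = 100·9.5/18 = 52.78.

52.8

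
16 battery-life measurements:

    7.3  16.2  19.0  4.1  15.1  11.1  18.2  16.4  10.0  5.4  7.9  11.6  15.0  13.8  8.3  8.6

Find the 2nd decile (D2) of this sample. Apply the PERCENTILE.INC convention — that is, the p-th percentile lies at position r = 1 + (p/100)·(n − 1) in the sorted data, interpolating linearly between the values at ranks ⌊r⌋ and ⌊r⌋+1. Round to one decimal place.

Sorted: 4.1, 5.4, 7.3, 7.9, 8.3, 8.6, 10.0, 11.1, 11.6, 13.8, 15.0, 15.1, 16.2, 16.4, 18.2, 19.0.
n = 16.
r = 1 + (20/100)·(16 − 1) = 1 + 3 = 4.
r is an integer, so P20 is the value at rank 4: 7.9.

7.9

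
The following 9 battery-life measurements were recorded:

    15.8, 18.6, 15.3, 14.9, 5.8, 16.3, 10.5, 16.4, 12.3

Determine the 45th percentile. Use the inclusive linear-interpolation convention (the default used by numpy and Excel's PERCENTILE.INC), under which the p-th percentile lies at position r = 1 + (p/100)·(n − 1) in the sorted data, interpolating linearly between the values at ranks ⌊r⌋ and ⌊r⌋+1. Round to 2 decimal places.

15.14

Sorted: 5.8, 10.5, 12.3, 14.9, 15.3, 15.8, 16.3, 16.4, 18.6.
n = 9.
r = 1 + (45/100)·(9 − 1) = 1 + 3.6 = 4.6.
Rank 4 is 14.9 and rank 5 is 15.3.
Interpolate: 14.9 + 0.6·(15.3 − 14.9) = 14.9 + 0.6·0.4 = 15.14.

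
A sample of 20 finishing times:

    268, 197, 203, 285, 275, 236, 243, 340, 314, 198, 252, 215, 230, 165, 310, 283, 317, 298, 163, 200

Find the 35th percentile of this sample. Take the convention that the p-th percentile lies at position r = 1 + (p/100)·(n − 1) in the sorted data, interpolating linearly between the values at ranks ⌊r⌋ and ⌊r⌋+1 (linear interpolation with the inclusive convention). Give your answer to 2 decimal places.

Sorted: 163, 165, 197, 198, 200, 203, 215, 230, 236, 243, 252, 268, 275, 283, 285, 298, 310, 314, 317, 340.
n = 20.
r = 1 + (35/100)·(20 − 1) = 1 + 6.65 = 7.65.
Rank 7 is 215 and rank 8 is 230.
Interpolate: 215 + 0.65·(230 − 215) = 215 + 0.65·15 = 224.75.

224.75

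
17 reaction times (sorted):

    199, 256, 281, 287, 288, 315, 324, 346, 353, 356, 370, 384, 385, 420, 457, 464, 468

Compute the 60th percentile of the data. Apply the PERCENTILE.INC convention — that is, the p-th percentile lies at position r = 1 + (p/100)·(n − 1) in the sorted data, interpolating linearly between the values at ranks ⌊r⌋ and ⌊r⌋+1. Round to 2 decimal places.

n = 17.
r = 1 + (60/100)·(17 − 1) = 1 + 9.6 = 10.6.
Rank 10 is 356 and rank 11 is 370.
Interpolate: 356 + 0.6·(370 − 356) = 356 + 0.6·14 = 364.4.

364.40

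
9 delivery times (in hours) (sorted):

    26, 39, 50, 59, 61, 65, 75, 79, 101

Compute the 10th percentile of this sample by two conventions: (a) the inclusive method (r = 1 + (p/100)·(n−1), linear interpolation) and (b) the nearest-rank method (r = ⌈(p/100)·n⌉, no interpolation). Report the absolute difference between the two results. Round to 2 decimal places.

n = 9.
(a) r = 1.8; between ranks 1 (26) and 2 (39): 36.4.
(b) the nearest-rank method: rank 1 → 26.
|36.4 − 26| = 10.4.

10.40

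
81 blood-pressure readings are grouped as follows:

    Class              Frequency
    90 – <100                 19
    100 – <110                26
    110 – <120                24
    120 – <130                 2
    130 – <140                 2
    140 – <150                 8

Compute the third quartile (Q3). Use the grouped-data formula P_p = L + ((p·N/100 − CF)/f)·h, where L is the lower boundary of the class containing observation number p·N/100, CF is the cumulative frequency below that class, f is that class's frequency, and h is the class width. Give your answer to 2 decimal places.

116.56

N = 81; target position k = 75/100 · 81 = 60.75.
Cumulative frequencies: 19, 45, 69, 71, 73, 81.
Observation 60.75 falls in the class 110 – <120.
L = 110, CF = 45, f = 24, h = 10.
P75 = 110 + ((60.75 − 45)/24)·10 = 110 + 6.5625 = 116.562.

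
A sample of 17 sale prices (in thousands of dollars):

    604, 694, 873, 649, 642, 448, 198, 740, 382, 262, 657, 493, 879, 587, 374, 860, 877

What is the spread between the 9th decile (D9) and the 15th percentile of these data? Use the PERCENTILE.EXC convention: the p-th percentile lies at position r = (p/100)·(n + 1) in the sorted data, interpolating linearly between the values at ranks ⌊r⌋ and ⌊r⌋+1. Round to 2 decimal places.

Sorted: 198, 262, 374, 382, 448, 493, 587, 604, 642, 649, 657, 694, 740, 860, 873, 877, 879.
n = 17.
P15: r = 2.7; ranks 2–3 are 262, 374; interpolating gives 340.4.
P90: r = 16.2; ranks 16–17 are 877, 879; interpolating gives 877.4.
Difference: 877.4 − 340.4 = 537.

537.00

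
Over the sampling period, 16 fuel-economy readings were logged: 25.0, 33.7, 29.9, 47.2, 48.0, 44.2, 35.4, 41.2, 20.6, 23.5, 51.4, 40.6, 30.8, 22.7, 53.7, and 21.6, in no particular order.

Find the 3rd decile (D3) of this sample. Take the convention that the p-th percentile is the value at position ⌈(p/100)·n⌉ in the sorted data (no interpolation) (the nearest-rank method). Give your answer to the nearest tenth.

Sorted: 20.6, 21.6, 22.7, 23.5, 25.0, 29.9, 30.8, 33.7, 35.4, 40.6, 41.2, 44.2, 47.2, 48.0, 51.4, 53.7.
n = 16.
Position = ⌈30/100 · 16⌉ = ⌈4.8⌉ = 5.
The value at rank 5 is 25.0.

25.0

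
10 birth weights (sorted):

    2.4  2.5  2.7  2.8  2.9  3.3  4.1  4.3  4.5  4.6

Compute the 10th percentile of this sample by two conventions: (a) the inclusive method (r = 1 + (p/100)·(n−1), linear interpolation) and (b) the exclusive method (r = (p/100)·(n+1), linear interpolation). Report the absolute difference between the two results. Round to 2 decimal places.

0.08

n = 10.
(a) r = 1.9; between ranks 1 (2.4) and 2 (2.5): 2.49.
(b) r = 1.1; between ranks 1 (2.4) and 2 (2.5): 2.41.
|2.49 − 2.41| = 0.08.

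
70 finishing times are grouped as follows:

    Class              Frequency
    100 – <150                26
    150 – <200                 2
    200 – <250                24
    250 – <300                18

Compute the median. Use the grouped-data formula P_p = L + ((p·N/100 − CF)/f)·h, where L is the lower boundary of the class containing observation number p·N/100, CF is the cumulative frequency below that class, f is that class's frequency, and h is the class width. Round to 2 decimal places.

N = 70; target position k = 50/100 · 70 = 35.
Cumulative frequencies: 26, 28, 52, 70.
Observation 35 falls in the class 200 – <250.
L = 200, CF = 28, f = 24, h = 50.
P50 = 200 + ((35 − 28)/24)·50 = 200 + 14.5833 = 214.583.

214.58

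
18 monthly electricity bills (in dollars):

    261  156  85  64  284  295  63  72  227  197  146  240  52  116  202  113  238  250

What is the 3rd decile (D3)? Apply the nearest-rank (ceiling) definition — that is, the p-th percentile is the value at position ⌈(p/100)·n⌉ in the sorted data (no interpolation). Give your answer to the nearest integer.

113

Sorted: 52, 63, 64, 72, 85, 113, 116, 146, 156, 197, 202, 227, 238, 240, 250, 261, 284, 295.
n = 18.
Position = ⌈30/100 · 18⌉ = ⌈5.4⌉ = 6.
The value at rank 6 is 113.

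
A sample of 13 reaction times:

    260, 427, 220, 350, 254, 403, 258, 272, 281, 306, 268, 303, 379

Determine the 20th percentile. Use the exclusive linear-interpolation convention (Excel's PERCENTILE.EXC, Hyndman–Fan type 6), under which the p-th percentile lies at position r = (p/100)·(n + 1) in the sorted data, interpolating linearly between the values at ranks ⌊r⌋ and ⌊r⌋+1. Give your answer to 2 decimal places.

257.20

Sorted: 220, 254, 258, 260, 268, 272, 281, 303, 306, 350, 379, 403, 427.
n = 13.
r = (20/100)·(13 + 1) = 2.8.
Rank 2 is 254 and rank 3 is 258.
Interpolate: 254 + 0.8·(258 − 254) = 254 + 0.8·4 = 257.2.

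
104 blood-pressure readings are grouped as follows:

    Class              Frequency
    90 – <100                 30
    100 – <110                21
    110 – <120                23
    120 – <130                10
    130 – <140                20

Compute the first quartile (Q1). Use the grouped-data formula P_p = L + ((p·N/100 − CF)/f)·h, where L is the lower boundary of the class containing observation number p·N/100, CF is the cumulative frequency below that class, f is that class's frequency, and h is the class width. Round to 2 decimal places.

98.67

N = 104; target position k = 25/100 · 104 = 26.
Cumulative frequencies: 30, 51, 74, 84, 104.
Observation 26 falls in the class 90 – <100.
L = 90, CF = 0, f = 30, h = 10.
P25 = 90 + ((26 − 0)/30)·10 = 90 + 8.66667 = 98.6667.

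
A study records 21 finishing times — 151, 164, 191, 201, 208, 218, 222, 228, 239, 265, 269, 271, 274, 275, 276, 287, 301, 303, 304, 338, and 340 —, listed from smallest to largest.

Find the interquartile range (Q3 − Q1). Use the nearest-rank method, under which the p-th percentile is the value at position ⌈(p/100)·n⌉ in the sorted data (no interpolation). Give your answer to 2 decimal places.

69.00

n = 21.
P25: rank ⌈25/100·21⌉ = 6 → 218.
P75: rank ⌈75/100·21⌉ = 16 → 287.
Difference: 287 − 218 = 69.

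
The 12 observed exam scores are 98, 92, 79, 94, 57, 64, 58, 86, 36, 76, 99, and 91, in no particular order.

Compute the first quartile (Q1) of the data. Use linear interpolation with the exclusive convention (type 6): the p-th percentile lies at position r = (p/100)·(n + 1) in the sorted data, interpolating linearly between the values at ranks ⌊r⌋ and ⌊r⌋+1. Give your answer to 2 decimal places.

59.50

Sorted: 36, 57, 58, 64, 76, 79, 86, 91, 92, 94, 98, 99.
n = 12.
r = (25/100)·(12 + 1) = 3.25.
Rank 3 is 58 and rank 4 is 64.
Interpolate: 58 + 0.25·(64 − 58) = 58 + 0.25·6 = 59.5.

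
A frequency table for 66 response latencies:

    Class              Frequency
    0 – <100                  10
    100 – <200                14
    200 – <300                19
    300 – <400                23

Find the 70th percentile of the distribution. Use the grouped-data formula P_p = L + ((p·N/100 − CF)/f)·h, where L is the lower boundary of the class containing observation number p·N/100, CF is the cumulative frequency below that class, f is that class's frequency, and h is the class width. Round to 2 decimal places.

313.91

N = 66; target position k = 70/100 · 66 = 46.2.
Cumulative frequencies: 10, 24, 43, 66.
Observation 46.2 falls in the class 300 – <400.
L = 300, CF = 43, f = 23, h = 100.
P70 = 300 + ((46.2 − 43)/23)·100 = 300 + 13.913 = 313.913.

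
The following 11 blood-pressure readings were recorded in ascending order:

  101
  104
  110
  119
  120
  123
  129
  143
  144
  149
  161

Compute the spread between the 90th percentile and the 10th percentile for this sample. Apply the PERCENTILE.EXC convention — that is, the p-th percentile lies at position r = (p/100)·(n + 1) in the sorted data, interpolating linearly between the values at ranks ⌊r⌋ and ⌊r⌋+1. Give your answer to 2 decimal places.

57.00

n = 11.
P10: r = 1.2; ranks 1–2 are 101, 104; interpolating gives 101.6.
P90: r = 10.8; ranks 10–11 are 149, 161; interpolating gives 158.6.
Difference: 158.6 − 101.6 = 57.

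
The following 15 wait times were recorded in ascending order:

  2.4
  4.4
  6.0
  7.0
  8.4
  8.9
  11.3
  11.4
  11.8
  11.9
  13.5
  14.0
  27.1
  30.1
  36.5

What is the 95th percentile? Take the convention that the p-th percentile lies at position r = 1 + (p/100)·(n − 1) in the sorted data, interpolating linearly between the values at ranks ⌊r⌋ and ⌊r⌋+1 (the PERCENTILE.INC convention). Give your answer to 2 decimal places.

n = 15.
r = 1 + (95/100)·(15 − 1) = 1 + 13.3 = 14.3.
Rank 14 is 30.1 and rank 15 is 36.5.
Interpolate: 30.1 + 0.3·(36.5 − 30.1) = 30.1 + 0.3·6.4 = 32.02.

32.02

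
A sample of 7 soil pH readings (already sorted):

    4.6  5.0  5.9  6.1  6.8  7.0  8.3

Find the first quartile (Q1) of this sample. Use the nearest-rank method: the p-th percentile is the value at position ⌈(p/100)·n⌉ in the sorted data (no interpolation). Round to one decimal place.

n = 7.
Position = ⌈25/100 · 7⌉ = ⌈1.75⌉ = 2.
The value at rank 2 is 5.0.

5.0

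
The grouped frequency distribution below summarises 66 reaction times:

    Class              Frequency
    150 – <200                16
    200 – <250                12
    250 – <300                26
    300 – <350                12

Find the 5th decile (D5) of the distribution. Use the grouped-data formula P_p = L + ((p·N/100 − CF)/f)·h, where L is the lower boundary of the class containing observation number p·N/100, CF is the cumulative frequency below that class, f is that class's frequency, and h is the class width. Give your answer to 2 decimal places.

N = 66; target position k = 50/100 · 66 = 33.
Cumulative frequencies: 16, 28, 54, 66.
Observation 33 falls in the class 250 – <300.
L = 250, CF = 28, f = 26, h = 50.
P50 = 250 + ((33 − 28)/26)·50 = 250 + 9.61538 = 259.615.

259.62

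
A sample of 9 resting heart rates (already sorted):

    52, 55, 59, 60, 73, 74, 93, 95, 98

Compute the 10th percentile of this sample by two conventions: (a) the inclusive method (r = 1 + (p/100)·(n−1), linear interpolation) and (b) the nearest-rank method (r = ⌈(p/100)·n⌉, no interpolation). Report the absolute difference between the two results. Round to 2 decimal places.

n = 9.
(a) r = 1.8; between ranks 1 (52) and 2 (55): 54.4.
(b) the nearest-rank method: rank 1 → 52.
|54.4 − 52| = 2.4.

2.40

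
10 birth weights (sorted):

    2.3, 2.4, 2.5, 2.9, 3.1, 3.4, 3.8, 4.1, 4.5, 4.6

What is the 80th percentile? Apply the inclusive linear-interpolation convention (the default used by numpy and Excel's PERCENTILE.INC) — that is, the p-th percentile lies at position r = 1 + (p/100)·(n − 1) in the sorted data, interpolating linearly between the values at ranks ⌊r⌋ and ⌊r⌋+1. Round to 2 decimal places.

n = 10.
r = 1 + (80/100)·(10 − 1) = 1 + 7.2 = 8.2.
Rank 8 is 4.1 and rank 9 is 4.5.
Interpolate: 4.1 + 0.2·(4.5 − 4.1) = 4.1 + 0.2·0.4 = 4.18.

4.18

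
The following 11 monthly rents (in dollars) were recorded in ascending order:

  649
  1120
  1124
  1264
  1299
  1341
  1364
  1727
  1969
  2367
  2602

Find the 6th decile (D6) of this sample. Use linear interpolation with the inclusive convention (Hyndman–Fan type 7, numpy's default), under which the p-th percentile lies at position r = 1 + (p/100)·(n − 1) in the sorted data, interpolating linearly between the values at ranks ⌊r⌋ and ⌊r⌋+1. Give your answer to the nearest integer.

n = 11.
r = 1 + (60/100)·(11 − 1) = 1 + 6 = 7.
r is an integer, so P60 is the value at rank 7: 1364.

1364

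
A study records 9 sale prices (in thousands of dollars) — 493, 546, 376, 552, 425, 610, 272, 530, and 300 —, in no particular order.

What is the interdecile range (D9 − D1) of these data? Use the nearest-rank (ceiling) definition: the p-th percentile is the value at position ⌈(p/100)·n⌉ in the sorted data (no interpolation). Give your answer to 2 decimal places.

338.00

Sorted: 272, 300, 376, 425, 493, 530, 546, 552, 610.
n = 9.
P10: rank ⌈10/100·9⌉ = 1 → 272.
P90: rank ⌈90/100·9⌉ = 9 → 610.
Difference: 610 − 272 = 338.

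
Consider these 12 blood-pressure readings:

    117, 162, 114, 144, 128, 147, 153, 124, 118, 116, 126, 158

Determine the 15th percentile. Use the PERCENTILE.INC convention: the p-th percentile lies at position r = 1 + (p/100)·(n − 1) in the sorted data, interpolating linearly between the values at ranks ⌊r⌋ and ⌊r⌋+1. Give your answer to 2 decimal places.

116.65

Sorted: 114, 116, 117, 118, 124, 126, 128, 144, 147, 153, 158, 162.
n = 12.
r = 1 + (15/100)·(12 − 1) = 1 + 1.65 = 2.65.
Rank 2 is 116 and rank 3 is 117.
Interpolate: 116 + 0.65·(117 − 116) = 116 + 0.65·1 = 116.65.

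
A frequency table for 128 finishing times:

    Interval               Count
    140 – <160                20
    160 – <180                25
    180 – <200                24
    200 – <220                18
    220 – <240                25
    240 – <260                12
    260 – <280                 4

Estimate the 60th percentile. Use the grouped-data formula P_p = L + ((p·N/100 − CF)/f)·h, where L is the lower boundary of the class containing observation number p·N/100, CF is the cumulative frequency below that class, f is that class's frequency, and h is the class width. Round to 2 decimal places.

N = 128; target position k = 60/100 · 128 = 76.8.
Cumulative frequencies: 20, 45, 69, 87, 112, 124, 128.
Observation 76.8 falls in the class 200 – <220.
L = 200, CF = 69, f = 18, h = 20.
P60 = 200 + ((76.8 − 69)/18)·20 = 200 + 8.66667 = 208.667.

208.67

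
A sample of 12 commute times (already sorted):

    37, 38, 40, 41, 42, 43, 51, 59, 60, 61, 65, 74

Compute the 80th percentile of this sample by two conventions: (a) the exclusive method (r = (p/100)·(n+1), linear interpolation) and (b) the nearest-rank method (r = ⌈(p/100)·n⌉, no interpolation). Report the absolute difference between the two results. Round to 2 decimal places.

n = 12.
(a) r = 10.4; between ranks 10 (61) and 11 (65): 62.6.
(b) the nearest-rank method: rank 10 → 61.
|62.6 − 61| = 1.6.

1.60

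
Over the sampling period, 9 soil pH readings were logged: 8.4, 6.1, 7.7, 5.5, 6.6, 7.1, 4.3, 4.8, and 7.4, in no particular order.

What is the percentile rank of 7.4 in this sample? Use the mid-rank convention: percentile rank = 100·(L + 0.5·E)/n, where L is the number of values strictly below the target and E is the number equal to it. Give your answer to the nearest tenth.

Sorted: 4.3, 4.8, 5.5, 6.1, 6.6, 7.1, 7.4, 7.7, 8.4.
Count below 7.4: L = 6; count equal: E = 1; n = 9.
Percentile rank = 100·(6 + 0.5·1)/9 = 100·6.5/9 = 72.22.

72.2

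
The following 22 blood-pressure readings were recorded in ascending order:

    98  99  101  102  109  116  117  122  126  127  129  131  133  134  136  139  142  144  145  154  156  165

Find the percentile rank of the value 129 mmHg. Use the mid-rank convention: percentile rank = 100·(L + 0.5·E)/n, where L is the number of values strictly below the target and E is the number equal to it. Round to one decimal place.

47.7

Count below 129: L = 10; count equal: E = 1; n = 22.
Percentile rank = 100·(10 + 0.5·1)/22 = 100·10.5/22 = 47.73.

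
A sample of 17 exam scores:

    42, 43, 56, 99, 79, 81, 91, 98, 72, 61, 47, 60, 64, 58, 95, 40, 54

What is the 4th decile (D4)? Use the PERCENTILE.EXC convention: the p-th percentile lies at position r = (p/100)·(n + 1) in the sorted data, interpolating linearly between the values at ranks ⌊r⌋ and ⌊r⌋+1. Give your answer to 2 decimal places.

Sorted: 40, 42, 43, 47, 54, 56, 58, 60, 61, 64, 72, 79, 81, 91, 95, 98, 99.
n = 17.
r = (40/100)·(17 + 1) = 7.2.
Rank 7 is 58 and rank 8 is 60.
Interpolate: 58 + 0.2·(60 − 58) = 58 + 0.2·2 = 58.4.

58.40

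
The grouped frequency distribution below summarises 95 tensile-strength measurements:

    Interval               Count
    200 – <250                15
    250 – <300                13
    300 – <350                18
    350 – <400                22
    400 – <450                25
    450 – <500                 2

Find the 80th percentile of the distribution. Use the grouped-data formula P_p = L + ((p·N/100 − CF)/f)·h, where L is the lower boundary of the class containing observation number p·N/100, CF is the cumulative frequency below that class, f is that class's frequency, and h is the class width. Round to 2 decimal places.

N = 95; target position k = 80/100 · 95 = 76.
Cumulative frequencies: 15, 28, 46, 68, 93, 95.
Observation 76 falls in the class 400 – <450.
L = 400, CF = 68, f = 25, h = 50.
P80 = 400 + ((76 − 68)/25)·50 = 400 + 16 = 416.

416.00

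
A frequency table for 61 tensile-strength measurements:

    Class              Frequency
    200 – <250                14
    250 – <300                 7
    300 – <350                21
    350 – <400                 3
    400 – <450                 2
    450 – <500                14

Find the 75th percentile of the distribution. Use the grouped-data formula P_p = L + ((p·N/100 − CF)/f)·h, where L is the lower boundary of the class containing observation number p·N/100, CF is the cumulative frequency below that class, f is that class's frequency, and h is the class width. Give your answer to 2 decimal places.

N = 61; target position k = 75/100 · 61 = 45.75.
Cumulative frequencies: 14, 21, 42, 45, 47, 61.
Observation 45.75 falls in the class 400 – <450.
L = 400, CF = 45, f = 2, h = 50.
P75 = 400 + ((45.75 − 45)/2)·50 = 400 + 18.75 = 418.75.

418.75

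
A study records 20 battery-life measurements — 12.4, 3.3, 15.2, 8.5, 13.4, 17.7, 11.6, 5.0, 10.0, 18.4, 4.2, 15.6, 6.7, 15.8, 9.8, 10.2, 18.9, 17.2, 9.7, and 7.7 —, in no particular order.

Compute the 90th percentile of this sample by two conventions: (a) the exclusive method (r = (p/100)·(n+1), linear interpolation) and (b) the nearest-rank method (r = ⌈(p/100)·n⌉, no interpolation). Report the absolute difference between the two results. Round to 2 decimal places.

Sorted: 3.3, 4.2, 5.0, 6.7, 7.7, 8.5, 9.7, 9.8, 10.0, 10.2, 11.6, 12.4, 13.4, 15.2, 15.6, 15.8, 17.2, 17.7, 18.4, 18.9.
n = 20.
(a) r = 18.9; between ranks 18 (17.7) and 19 (18.4): 18.33.
(b) the nearest-rank method: rank 18 → 17.7.
|18.33 − 17.7| = 0.63.

0.63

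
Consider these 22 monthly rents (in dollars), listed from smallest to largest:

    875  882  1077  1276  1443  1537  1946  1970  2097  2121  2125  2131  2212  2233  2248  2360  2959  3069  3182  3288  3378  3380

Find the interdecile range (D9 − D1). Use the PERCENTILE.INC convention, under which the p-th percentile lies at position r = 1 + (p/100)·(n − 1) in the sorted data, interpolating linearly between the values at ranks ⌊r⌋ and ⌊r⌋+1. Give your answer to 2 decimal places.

2180.50

n = 22.
P10: r = 3.1; ranks 3–4 are 1077, 1276; interpolating gives 1096.9.
P90: r = 19.9; ranks 19–20 are 3182, 3288; interpolating gives 3277.4.
Difference: 3277.4 − 1096.9 = 2180.5.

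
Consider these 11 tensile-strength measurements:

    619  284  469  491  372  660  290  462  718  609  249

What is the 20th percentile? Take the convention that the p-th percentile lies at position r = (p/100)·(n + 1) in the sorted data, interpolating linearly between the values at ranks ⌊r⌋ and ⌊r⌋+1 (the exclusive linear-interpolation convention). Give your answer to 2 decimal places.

286.40

Sorted: 249, 284, 290, 372, 462, 469, 491, 609, 619, 660, 718.
n = 11.
r = (20/100)·(11 + 1) = 2.4.
Rank 2 is 284 and rank 3 is 290.
Interpolate: 284 + 0.4·(290 − 284) = 284 + 0.4·6 = 286.4.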